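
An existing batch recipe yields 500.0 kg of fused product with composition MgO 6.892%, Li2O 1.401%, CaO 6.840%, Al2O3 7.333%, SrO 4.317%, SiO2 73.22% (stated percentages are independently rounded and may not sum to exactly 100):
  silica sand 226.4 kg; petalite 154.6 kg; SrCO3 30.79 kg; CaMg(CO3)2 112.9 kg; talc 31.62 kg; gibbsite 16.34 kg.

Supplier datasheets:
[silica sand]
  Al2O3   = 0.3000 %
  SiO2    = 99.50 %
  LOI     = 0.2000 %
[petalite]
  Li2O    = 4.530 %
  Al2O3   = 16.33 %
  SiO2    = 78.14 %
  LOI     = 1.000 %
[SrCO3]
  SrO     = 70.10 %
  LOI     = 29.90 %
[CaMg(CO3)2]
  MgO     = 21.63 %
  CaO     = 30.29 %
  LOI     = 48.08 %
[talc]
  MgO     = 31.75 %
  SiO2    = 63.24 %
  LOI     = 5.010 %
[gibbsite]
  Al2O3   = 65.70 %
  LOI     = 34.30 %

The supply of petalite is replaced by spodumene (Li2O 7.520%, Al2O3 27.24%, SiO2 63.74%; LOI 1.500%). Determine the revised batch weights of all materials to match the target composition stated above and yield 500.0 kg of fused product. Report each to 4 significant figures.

Revised batch per 500.0 kg fused product:
  silica sand: 288.2 kg
  spodumene: 93.15 kg
  SrCO3: 30.79 kg
  CaMg(CO3)2: 112.9 kg
  talc: 31.62 kg
  gibbsite: 15.87 kg
Total batch = 572.5 kg; LOI loss = 72.49 kg

Every computation holds full precision end to end; working values appear (rounded to 4 significant figures) in the printout; every reported number includes exactly one rounding; all derived quantities, including six oxide percentages, totals, net glass mass, LOI, the yield, are computed starting from the weights on 500.0 kg of glass in full float precision exactly as printed in either problem or answer.
Oxide mass targets, per 500.0 kg fused product:
  MgO: 6.892% × 500.0 = 34.46 kg
  Li2O: 1.401% × 500.0 = 7.005 kg
  CaO: 6.840% × 500.0 = 34.20 kg
  Al2O3: 7.333% × 500.0 = 36.66 kg
  SrO: 4.317% × 500.0 = 21.58 kg
  SiO2: 73.22% × 500.0 = 366.1 kg
Balance tally, oxide-wise, given the weights on record, against the basis in use (oxide sums agree with the targets inside rounding margins):
  MgO: 112.9·0.2163 + 31.62·0.3175 = 34.46 kg (target 34.46 kg)
  Li2O: 93.15·0.07520 = 7.005 kg (target 7.005 kg)
  CaO: 112.9·0.3029 = 34.20 kg (target 34.20 kg)
  Al2O3: 288.2·0.003000 + 93.15·0.2724 + 15.87·0.6570 = 36.67 kg (target 36.66 kg)
  SrO: 30.79·0.7010 = 21.58 kg (target 21.58 kg)
  SiO2: 288.2·0.9950 + 93.15·0.6374 + 31.62·0.6324 = 366.1 kg (target 366.1 kg)
Glass-mass closure: Σ batch − LOI loss = 500.0 kg (the Σ of target masses is 500.0 kg; basis as stated: 500.0 kg — deltas are rounding alone).
Batch total: Σ batch = 572.5 kg; Σ batch·LOI gives LOI loss = 72.49 kg; yield = glass ÷ total batch = 87.34%.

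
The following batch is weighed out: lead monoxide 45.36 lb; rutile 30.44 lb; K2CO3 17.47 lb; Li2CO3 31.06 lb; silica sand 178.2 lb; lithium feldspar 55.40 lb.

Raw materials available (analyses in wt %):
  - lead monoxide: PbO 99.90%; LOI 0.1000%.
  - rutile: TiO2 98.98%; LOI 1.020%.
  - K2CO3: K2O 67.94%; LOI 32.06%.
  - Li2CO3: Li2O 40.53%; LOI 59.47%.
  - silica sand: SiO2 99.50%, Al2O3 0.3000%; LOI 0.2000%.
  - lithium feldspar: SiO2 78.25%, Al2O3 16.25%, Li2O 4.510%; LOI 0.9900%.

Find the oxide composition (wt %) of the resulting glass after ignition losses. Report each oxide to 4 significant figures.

Values along the way appear rounded to four significant digits at each printed step — each numeric step runs at exact precision through the solve. Each reported figure sees exactly one rounding — derived quantities are recomputed starting from the weights at 332.6 lb of glass at full float precision (totals, yield, glass mass, ignition loss, the six compositions), as they appear in the problem or the answer.
Mass of each oxide from the mix:
  K2O: 17.47·0.6794 = 11.87 lb
  SiO2: 178.2·0.9950 + 55.40·0.7825 = 220.7 lb
  TiO2: 30.44·0.9898 = 30.13 lb
  Al2O3: 178.2·0.003000 + 55.40·0.1625 = 9.537 lb
  Li2O: 31.06·0.4053 + 55.40·0.04510 = 15.09 lb
  PbO: 45.36·0.9990 = 45.31 lb
LOI: 45.36·0.001000 + 30.44·0.01020 + 17.47·0.3206 + 31.06·0.5947 + 178.2·0.002000 + 55.40·0.009900 = 25.33 lb
Resulting glass, batch − LOI: 357.9 − 25.33 = 332.6 lb (the oxide masses sum to this)
percent share: oxide ÷ glass, ×100

Glass mass = 332.6 lb (batch 357.9 − LOI 25.33).
Composition: K2O 3.569%, SiO2 66.34%, TiO2 9.059%, Al2O3 2.867%, Li2O 4.536%, PbO 13.62%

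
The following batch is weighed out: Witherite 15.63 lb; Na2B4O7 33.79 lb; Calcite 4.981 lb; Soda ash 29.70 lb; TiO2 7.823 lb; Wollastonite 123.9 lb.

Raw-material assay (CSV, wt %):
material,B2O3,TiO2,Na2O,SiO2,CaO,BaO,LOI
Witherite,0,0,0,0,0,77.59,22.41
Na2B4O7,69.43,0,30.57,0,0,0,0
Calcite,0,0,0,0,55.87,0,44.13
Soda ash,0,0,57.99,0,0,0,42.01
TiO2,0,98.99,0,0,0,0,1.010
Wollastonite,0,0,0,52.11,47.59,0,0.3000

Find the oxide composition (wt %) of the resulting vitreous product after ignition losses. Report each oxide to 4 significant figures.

Each numeric step carries exact precision end to end. Working values are displayed rounded to 4 significant digits in the working; a single rounding finalizes every reported figure; all derived quantities are re-derived in exact precision (ignition loss, the yield, the six compositions, net glass mass, the totals) using the weight values for 197.2 lb of glass as set out in the problem or the answer.
What the batch supplies per oxide:
  B2O3: 33.79·0.6943 = 23.46 lb
  TiO2: 7.823·0.9899 = 7.744 lb
  Na2O: 33.79·0.3057 + 29.70·0.5799 = 27.55 lb
  SiO2: 123.9·0.5211 = 64.56 lb
  CaO: 4.981·0.5587 + 123.9·0.4759 = 61.75 lb
  BaO: 15.63·0.7759 = 12.13 lb
LOI: 15.63·0.2241 + 4.981·0.4413 + 29.70·0.4201 + 7.823·0.01010 + 123.9·0.003000 = 18.63 lb
Resulting glass, batch − LOI: 215.8 − 18.63 = 197.2 lb (matching Σ of the oxides)
wt %: oxide over glass, times 100

Glass mass = 197.2 lb (batch 215.8 − LOI 18.63).
Composition: B2O3 11.90%, TiO2 3.927%, Na2O 13.97%, SiO2 32.74%, CaO 31.31%, BaO 6.150%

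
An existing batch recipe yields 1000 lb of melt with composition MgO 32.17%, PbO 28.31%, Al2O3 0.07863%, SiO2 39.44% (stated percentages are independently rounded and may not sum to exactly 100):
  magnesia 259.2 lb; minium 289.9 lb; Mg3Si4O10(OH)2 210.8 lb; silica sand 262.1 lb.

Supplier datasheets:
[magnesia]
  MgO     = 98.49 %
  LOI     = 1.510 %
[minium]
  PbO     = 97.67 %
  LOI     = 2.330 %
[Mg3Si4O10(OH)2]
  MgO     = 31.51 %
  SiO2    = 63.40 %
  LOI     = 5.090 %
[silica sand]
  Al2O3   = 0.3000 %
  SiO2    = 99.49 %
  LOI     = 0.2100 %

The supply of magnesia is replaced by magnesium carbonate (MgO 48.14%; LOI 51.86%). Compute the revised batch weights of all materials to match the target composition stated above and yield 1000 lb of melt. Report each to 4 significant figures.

The working math maintains full precision through every step; in-progress results are displayed, rounded to four significant digits, on the page; each reported number is rounded a single time; all derived quantities (the four compositions, LOI, glass mass, totals, the yield) are re-derived starting from the weights at 1000 lb of glass in exact precision as quoted within question or answer.
The oxide mass targets at 1000 lb melt:
  MgO: 32.17% × 1000 = 321.7 lb
  PbO: 28.31% × 1000 = 283.1 lb
  Al2O3: 0.07863% × 1000 = 0.7863 lb
  SiO2: 39.44% × 1000 = 394.4 lb
Checking each oxide sum given the weights on record, against the basis in use (delivered sums recover each target inside rounding margins):
  MgO: 530.3·0.4814 + 210.8·0.3151 = 321.7 lb (target 321.7 lb)
  PbO: 289.9·0.9767 = 283.1 lb (target 283.1 lb)
  Al2O3: 262.1·0.003000 = 0.7863 lb (target 0.7863 lb)
  SiO2: 210.8·0.6340 + 262.1·0.9949 = 394.4 lb (target 394.4 lb)
Auditing the glass mass value: net batch after ignition = 1000 lb (summing oxide targets gives 1000 lb; basis as stated: 1000 lb — differing by rounding only).
Batch grand total — Σ batch = 1293 lb; Σ batch·LOI gives LOI loss = 293.0 lb; yield: glass divided by total = 77.34%.

Revised batch per 1000 lb melt:
  magnesium carbonate: 530.3 lb
  minium: 289.9 lb
  Mg3Si4O10(OH)2: 210.8 lb
  silica sand: 262.1 lb
Total batch = 1293 lb; LOI loss = 293.0 lb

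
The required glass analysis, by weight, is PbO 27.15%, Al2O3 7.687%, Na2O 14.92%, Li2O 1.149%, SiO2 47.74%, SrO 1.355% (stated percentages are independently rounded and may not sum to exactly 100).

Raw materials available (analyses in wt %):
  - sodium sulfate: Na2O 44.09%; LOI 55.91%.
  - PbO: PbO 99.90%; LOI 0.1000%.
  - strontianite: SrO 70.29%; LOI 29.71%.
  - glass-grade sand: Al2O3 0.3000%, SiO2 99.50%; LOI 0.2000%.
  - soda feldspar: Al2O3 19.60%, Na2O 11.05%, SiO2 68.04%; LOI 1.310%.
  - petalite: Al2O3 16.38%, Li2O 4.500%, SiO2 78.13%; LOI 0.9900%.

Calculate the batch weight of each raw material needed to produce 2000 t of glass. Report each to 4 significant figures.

Batch per 2000 t glass:
  sodium sulfate: 588.4 t
  PbO: 543.5 t
  strontianite: 38.55 t
  glass-grade sand: 317.4 t
  soda feldspar: 352.8 t
  petalite: 510.7 t
Total batch = 2351 t; LOI loss = 351.3 t; yield = 85.06%

The whole derivation keeps full precision at each step; rounding to 4 significant figures extends to every in-between result as displayed; every reported number sees exactly one rounding — the derived quantities, which include glass mass, totals, six oxide percentages, the yield, LOI, are recomputed in full precision, as given in problem or answer, using the weight values on 2000 t of glass.
Oxide mass targets, per 2000 t glass:
  PbO: 27.15% × 2000 = 543.0 t
  Al2O3: 7.687% × 2000 = 153.7 t
  Na2O: 14.92% × 2000 = 298.4 t
  Li2O: 1.149% × 2000 = 22.98 t
  SiO2: 47.74% × 2000 = 954.8 t
  SrO: 1.355% × 2000 = 27.10 t
Balance tally, oxide-wise, from the weights as reported, for the quoted basis mass (summed amounts equal target values given rounding of the digits):
  PbO: 543.5·0.9990 = 543.0 t (target 543.0 t)
  Al2O3: 317.4·0.003000 + 352.8·0.1960 + 510.7·0.1638 = 153.8 t (target 153.7 t)
  Na2O: 588.4·0.4409 + 352.8·0.1105 = 298.4 t (target 298.4 t)
  Li2O: 510.7·0.04500 = 22.98 t (target 22.98 t)
  SiO2: 317.4·0.9950 + 352.8·0.6804 + 510.7·0.7813 = 954.9 t (target 954.8 t)
  SrO: 38.55·0.7029 = 27.10 t (target 27.10 t)
Auditing the glass mass value: total batch − LOI = 2000 t (the Σ of target masses is 2000 t; stated basis 2000 t — differing by rounding only).
Batch grand total — Σ batch = 2351 t; Σ batch·LOI gives LOI loss = 351.3 t; yield: glass divided by total = 85.06%.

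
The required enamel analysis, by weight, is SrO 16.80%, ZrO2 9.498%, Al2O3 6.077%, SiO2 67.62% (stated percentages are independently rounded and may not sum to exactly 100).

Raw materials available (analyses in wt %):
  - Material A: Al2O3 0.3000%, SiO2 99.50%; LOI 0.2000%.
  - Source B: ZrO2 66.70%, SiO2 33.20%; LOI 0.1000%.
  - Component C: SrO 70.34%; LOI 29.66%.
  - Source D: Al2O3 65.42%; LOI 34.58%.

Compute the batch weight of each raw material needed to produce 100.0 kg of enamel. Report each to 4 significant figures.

Batch per 100.0 kg enamel:
  Material A: 63.21 kg
  Source B: 14.24 kg
  Component C: 23.88 kg
  Source D: 8.999 kg
Total batch = 110.3 kg; LOI loss = 10.34 kg; yield = 90.63%

Values along the way are printed rounded off to 4 significant figures across the worked steps — the working math runs at exact precision all the way through — a single rounding completes each reported figure. All derived quantities, which include the four compositions, totals, yield, LOI, glass mass, are re-derived in full precision, as they appear in problem or answer, from the weighed amounts for 100.0 kg of glass.
The oxide mass targets at 100.0 kg enamel:
  SrO: 16.80% × 100.0 = 16.80 kg
  ZrO2: 9.498% × 100.0 = 9.498 kg
  Al2O3: 6.077% × 100.0 = 6.077 kg
  SiO2: 67.62% × 100.0 = 67.62 kg
Per-oxide balance check per the reported batch figures, for the quoted basis mass (every target is met by its sum within answer rounding):
  SrO: 23.88·0.7034 = 16.80 kg (target 16.80 kg)
  ZrO2: 14.24·0.6670 = 9.498 kg (target 9.498 kg)
  Al2O3: 63.21·0.003000 + 8.999·0.6542 = 6.077 kg (target 6.077 kg)
  SiO2: 63.21·0.9950 + 14.24·0.3320 = 67.62 kg (target 67.62 kg)
Glass-mass bookkeeping: batch total minus LOI = 99.99 kg (targets for the oxides total 100.0 kg; against the stated basis, 100.0 kg — any gap is answer rounding).
Adding the batch up: Σ batch = 110.3 kg; LOI loss = Σ batch·LOI = 10.34 kg; yield = glass ÷ total batch = 90.63%.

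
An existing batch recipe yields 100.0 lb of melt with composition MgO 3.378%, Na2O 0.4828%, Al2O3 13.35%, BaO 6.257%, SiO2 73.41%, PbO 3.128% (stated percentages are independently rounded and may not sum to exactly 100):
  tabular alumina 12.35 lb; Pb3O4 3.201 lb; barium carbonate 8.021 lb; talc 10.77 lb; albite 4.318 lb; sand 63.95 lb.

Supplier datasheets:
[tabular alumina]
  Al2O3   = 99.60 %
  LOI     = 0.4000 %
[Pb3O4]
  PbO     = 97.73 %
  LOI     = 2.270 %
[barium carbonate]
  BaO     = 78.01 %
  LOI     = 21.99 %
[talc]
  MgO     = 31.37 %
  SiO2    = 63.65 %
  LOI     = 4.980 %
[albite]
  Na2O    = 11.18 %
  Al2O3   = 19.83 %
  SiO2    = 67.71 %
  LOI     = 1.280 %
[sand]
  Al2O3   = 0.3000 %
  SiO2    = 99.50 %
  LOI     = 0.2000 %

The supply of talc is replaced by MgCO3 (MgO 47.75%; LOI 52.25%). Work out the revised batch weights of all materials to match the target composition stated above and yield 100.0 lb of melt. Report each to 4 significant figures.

Working values are shown, with 4-significant-figure rounding, in the working; the whole derivation keeps full precision all the way through — exactly one rounding lands on every reported result. The derived quantities are computed at exact precision (ignition loss, six oxide percentages, yield, the totals, glass mass) from the weighed amounts on 100.0 lb of glass as written in the question or the answer.
Oxide mass targets, per 100.0 lb melt:
  MgO: 3.378% × 100.0 = 3.378 lb
  Na2O: 0.4828% × 100.0 = 0.4828 lb
  Al2O3: 13.35% × 100.0 = 13.35 lb
  BaO: 6.257% × 100.0 = 6.257 lb
  SiO2: 73.41% × 100.0 = 73.41 lb
  PbO: 3.128% × 100.0 = 3.128 lb
Checking each oxide sum per the reported batch figures, relative to the basis at hand (every target is met by its sum given rounding of the digits):
  MgO: 7.074·0.4775 = 3.378 lb (target 3.378 lb)
  Na2O: 4.318·0.1118 = 0.4828 lb (target 0.4828 lb)
  Al2O3: 12.33·0.9960 + 4.318·0.1983 + 70.84·0.003000 = 13.35 lb (target 13.35 lb)
  BaO: 8.021·0.7801 = 6.257 lb (target 6.257 lb)
  SiO2: 4.318·0.6771 + 70.84·0.9950 = 73.41 lb (target 73.41 lb)
  PbO: 3.201·0.9773 = 3.128 lb (target 3.128 lb)
Glass-mass closure: net batch after ignition = 100.0 lb (oxide target masses add up to 100.0 lb; the stated basis being 100.0 lb — a pure rounding effect).
Batch total: Σ batch = 105.8 lb; the LOI term Σ batch·LOI equals 5.779 lb; the yield ratio, glass ÷ batch: 94.54%.

Revised batch per 100.0 lb melt:
  tabular alumina: 12.33 lb
  Pb3O4: 3.201 lb
  barium carbonate: 8.021 lb
  MgCO3: 7.074 lb
  albite: 4.318 lb
  sand: 70.84 lb
Total batch = 105.8 lb; LOI loss = 5.779 lb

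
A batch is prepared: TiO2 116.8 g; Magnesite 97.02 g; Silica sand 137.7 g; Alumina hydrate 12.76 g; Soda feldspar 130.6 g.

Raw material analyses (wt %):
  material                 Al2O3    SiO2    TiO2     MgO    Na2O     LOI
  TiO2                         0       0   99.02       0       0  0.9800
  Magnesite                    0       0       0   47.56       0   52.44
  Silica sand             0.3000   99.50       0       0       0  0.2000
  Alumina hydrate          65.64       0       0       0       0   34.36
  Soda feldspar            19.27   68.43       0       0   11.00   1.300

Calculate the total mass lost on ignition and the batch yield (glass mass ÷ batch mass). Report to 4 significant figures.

The intermediate values are printed (rounded to four significant figures) between the steps; full float precision is kept all the way through. Every reported result is rounded just once — all derived quantities, which include ignition loss, yield, five oxide percentages, the totals, glass mass, are recomputed at full precision, exactly as printed in the problem or answer text, from the weighed amounts for 436.5 g of glass.
Material-by-material LOI:
  TiO2: 116.8 × 0.009800 = 1.145 g
  Magnesite: 97.02 × 0.5244 = 50.88 g
  Silica sand: 137.7 × 0.002000 = 0.2754 g
  Alumina hydrate: 12.76 × 0.3436 = 4.384 g
  Soda feldspar: 130.6 × 0.01300 = 1.698 g
Total LOI = 58.38 g
Glass = batch − LOI = 494.9 − 58.38 = 436.5 g

LOI loss = 58.38 g; glass = 436.5 g; yield = 88.20%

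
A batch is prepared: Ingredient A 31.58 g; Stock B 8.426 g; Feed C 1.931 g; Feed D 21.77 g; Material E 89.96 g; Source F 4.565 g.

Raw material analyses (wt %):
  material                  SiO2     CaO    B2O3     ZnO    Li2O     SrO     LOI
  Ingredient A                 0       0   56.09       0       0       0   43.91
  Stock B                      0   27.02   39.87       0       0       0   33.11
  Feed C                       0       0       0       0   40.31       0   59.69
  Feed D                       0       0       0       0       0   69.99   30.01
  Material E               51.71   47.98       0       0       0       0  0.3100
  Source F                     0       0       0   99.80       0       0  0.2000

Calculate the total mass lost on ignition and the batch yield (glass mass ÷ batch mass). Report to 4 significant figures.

LOI loss = 24.63 g; glass = 133.6 g; yield = 84.43%

All internal work carries full float precision from first step to last — intermediates are printed rounded to four significant figures across the worked steps — each reported number takes exactly one rounding — derived quantities, which include glass mass, ignition loss, six oxide percentages, totals, the yield, are computed in exact precision, as written in the question or the answer, from the weighed amounts for 133.6 g of glass.
Each material's LOI contribution:
  Ingredient A: 31.58 × 0.4391 = 13.87 g
  Stock B: 8.426 × 0.3311 = 2.790 g
  Feed C: 1.931 × 0.5969 = 1.153 g
  Feed D: 21.77 × 0.3001 = 6.533 g
  Material E: 89.96 × 0.003100 = 0.2789 g
  Source F: 4.565 × 0.002000 = 0.009130 g
Total LOI = 24.63 g
Glass = batch − LOI = 158.2 − 24.63 = 133.6 g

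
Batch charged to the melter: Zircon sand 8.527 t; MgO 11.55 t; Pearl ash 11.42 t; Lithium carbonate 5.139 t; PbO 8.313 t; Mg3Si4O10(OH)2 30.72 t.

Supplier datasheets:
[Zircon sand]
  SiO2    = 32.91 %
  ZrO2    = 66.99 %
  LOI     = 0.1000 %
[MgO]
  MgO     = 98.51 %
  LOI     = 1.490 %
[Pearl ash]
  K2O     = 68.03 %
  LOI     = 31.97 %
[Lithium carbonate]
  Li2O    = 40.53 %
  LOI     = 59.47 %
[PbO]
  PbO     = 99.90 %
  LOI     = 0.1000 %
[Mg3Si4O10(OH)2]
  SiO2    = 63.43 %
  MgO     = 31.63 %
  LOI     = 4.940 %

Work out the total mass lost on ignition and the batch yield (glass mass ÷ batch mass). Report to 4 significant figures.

LOI loss = 8.414 t; glass = 67.26 t; yield = 88.88%

All arithmetic keeps full precision in every operation; working values are displayed rounded to 4 significant digits on the page. A single rounding produces each reported figure; all derived quantities are re-derived from the weighed amounts per 67.26 t of glass in exact precision (glass mass, ignition loss, the totals, the six compositions, the yield) as given in the question or the answer.
Per-material ignition loss:
  Zircon sand: 8.527 × 0.001000 = 0.008527 t
  MgO: 11.55 × 0.01490 = 0.1721 t
  Pearl ash: 11.42 × 0.3197 = 3.651 t
  Lithium carbonate: 5.139 × 0.5947 = 3.056 t
  PbO: 8.313 × 0.001000 = 0.008313 t
  Mg3Si4O10(OH)2: 30.72 × 0.04940 = 1.518 t
Total LOI = 8.414 t
Glass = batch − LOI = 75.67 − 8.414 = 67.26 t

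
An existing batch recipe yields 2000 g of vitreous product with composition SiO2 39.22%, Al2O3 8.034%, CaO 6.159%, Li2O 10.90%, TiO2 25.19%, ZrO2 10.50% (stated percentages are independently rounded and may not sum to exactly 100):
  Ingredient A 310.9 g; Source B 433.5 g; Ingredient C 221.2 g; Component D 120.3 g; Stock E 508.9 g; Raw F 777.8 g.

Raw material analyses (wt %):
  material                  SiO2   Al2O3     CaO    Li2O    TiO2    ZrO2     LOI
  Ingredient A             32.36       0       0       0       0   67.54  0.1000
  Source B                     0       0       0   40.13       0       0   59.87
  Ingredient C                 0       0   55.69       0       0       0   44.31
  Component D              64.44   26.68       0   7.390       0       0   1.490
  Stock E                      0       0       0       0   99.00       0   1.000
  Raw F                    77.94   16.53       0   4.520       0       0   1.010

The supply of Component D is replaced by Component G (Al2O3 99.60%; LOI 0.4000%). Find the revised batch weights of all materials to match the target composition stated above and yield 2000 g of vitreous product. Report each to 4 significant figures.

Mid-chain values are printed, rounded to 4 significant digits, alongside each step. Each numeric step carries exact precision from start to finish; a single rounding yields every reported result. The derived quantities, which include six oxide percentages, ignition loss, glass mass, the totals, yield, are carried in exact precision, as set out in question or answer, from the weighed amounts at 2000 g of glass.
Per-oxide target masses for 2000 g vitreous product:
  SiO2: 39.22% × 2000 = 784.4 g
  Al2O3: 8.034% × 2000 = 160.7 g
  CaO: 6.159% × 2000 = 123.2 g
  Li2O: 10.90% × 2000 = 218.0 g
  TiO2: 25.19% × 2000 = 503.8 g
  ZrO2: 10.50% × 2000 = 210.0 g
Oxide-by-oxide audit applying the batch weights above, relative to the basis at hand (delivered sums recover each target within answer rounding):
  SiO2: 310.9·0.3236 + 877.3·0.7794 = 784.4 g (target 784.4 g)
  Al2O3: 15.72·0.9960 + 877.3·0.1653 = 160.7 g (target 160.7 g)
  CaO: 221.2·0.5569 = 123.2 g (target 123.2 g)
  Li2O: 444.4·0.4013 + 877.3·0.04520 = 218.0 g (target 218.0 g)
  TiO2: 508.9·0.9900 = 503.8 g (target 503.8 g)
  ZrO2: 310.9·0.6754 = 210.0 g (target 210.0 g)
Auditing the glass mass value: total charge less LOI = 2000 g (oxide target masses add up to 2000 g; stated basis 2000 g — differing by rounding only).
Summing the batch: Σ batch = 2378 g; ignition loss, Σ(batch × LOI) = 378.4 g; as yield: glass ÷ batch → 84.09%.

Revised batch per 2000 g vitreous product:
  Ingredient A: 310.9 g
  Source B: 444.4 g
  Ingredient C: 221.2 g
  Component G: 15.72 g
  Stock E: 508.9 g
  Raw F: 877.3 g
Total batch = 2378 g; LOI loss = 378.4 g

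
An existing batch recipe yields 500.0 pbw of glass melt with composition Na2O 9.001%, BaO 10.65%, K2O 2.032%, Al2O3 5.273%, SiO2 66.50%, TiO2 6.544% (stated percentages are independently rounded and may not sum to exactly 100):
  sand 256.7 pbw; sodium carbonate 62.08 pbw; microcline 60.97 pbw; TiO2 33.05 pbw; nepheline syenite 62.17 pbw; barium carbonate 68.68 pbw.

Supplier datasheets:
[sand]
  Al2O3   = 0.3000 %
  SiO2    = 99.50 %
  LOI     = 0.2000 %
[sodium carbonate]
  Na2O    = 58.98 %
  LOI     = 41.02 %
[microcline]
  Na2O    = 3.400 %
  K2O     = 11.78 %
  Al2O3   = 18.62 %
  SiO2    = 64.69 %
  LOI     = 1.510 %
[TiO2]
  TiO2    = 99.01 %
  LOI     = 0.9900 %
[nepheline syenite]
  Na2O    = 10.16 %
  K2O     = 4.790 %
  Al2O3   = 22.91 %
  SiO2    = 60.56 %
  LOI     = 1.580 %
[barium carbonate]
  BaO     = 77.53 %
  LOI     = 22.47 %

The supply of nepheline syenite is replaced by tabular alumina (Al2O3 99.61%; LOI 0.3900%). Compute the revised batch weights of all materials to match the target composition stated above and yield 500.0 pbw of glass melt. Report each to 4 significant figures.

Revised batch per 500.0 pbw glass melt:
  sand: 278.1 pbw
  sodium carbonate: 71.33 pbw
  microcline: 86.25 pbw
  TiO2: 33.05 pbw
  tabular alumina: 9.508 pbw
  barium carbonate: 68.68 pbw
Total batch = 546.9 pbw; LOI loss = 46.91 pbw

Every computation keeps exact precision from start to finish; the intermediate values are shown rounded to four significant figures on the page; exactly one rounding goes into every reported number — the derived quantities, including yield, totals, the six compositions, net glass mass, ignition loss, are computed from the weighed amounts on 500.0 pbw of glass in full precision as given in the problem or answer text.
Target masses of each oxide per 500.0 pbw glass melt:
  Na2O: 9.001% × 500.0 = 45.00 pbw
  BaO: 10.65% × 500.0 = 53.25 pbw
  K2O: 2.032% × 500.0 = 10.16 pbw
  Al2O3: 5.273% × 500.0 = 26.36 pbw
  SiO2: 66.50% × 500.0 = 332.5 pbw
  TiO2: 6.544% × 500.0 = 32.72 pbw
Balance tally, oxide-wise, per the reported batch figures, at the basis given (each sum matches its target mass modulo rounding of the values):
  Na2O: 71.33·0.5898 + 86.25·0.03400 = 45.00 pbw (target 45.00 pbw)
  BaO: 68.68·0.7753 = 53.25 pbw (target 53.25 pbw)
  K2O: 86.25·0.1178 = 10.16 pbw (target 10.16 pbw)
  Al2O3: 278.1·0.003000 + 86.25·0.1862 + 9.508·0.9961 = 26.36 pbw (target 26.36 pbw)
  SiO2: 278.1·0.9950 + 86.25·0.6469 = 332.5 pbw (target 332.5 pbw)
  TiO2: 33.05·0.9901 = 32.72 pbw (target 32.72 pbw)
Consistency of the glass mass: batch Σ − ignition loss = 500.0 pbw (summing oxide targets gives 500.0 pbw; against the stated basis, 500.0 pbw — gaps are rounding artifacts).
Summing the batch: Σ batch = 546.9 pbw; ignition loss, Σ(batch × LOI) = 46.91 pbw; yield: glass divided by total = 91.42%.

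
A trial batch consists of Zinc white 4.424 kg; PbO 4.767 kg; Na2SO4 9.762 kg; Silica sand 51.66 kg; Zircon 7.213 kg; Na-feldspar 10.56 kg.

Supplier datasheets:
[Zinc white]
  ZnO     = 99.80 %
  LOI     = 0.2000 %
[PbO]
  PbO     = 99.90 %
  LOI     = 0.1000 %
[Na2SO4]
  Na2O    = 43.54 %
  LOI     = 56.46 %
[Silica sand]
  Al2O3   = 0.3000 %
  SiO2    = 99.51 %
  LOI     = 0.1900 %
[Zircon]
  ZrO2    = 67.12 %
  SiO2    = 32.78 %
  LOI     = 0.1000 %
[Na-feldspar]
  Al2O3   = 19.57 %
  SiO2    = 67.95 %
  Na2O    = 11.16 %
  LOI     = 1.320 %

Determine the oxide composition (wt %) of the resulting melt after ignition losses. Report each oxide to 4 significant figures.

Glass mass = 82.62 kg (batch 88.39 − LOI 5.770).
Composition: ZnO 5.344%, ZrO2 5.860%, PbO 5.764%, Al2O3 2.689%, SiO2 73.77%, Na2O 6.571%

Mid-chain values are printed with 4-significant-figure rounding when written out; all internal work carries full precision all the way through; every reported result receives exactly one rounding. The derived quantities are carried in exact precision (the yield, totals, ignition loss, six oxide percentages, net glass mass) from the batch weights for 82.62 kg of glass exactly as shown in question or answer.
Per-oxide mass from batch:
  ZnO: 4.424·0.9980 = 4.415 kg
  ZrO2: 7.213·0.6712 = 4.841 kg
  PbO: 4.767·0.9990 = 4.762 kg
  Al2O3: 51.66·0.003000 + 10.56·0.1957 = 2.222 kg
  SiO2: 51.66·0.9951 + 7.213·0.3278 + 10.56·0.6795 = 60.95 kg
  Na2O: 9.762·0.4354 + 10.56·0.1116 = 5.429 kg
LOI: 4.424·0.002000 + 4.767·0.001000 + 9.762·0.5646 + 51.66·0.001900 + 7.213·0.001000 + 10.56·0.01320 = 5.770 kg
batch − LOI leaves glass = 88.39 − 5.770 = 82.62 kg (consistent with Σ oxide mass)
wt % = oxide mass / glass mass × 100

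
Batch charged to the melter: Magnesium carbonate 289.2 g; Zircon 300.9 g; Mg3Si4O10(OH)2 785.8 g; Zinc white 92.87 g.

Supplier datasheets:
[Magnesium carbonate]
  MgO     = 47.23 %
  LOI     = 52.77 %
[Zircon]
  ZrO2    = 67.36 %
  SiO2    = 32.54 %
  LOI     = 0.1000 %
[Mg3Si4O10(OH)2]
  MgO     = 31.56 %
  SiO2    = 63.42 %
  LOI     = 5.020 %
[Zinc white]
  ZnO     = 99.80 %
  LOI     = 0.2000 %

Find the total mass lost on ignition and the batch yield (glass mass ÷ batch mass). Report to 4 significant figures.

Working values are shown, rounded to 4 significant figures, within the worked lines. All arithmetic holds exact precision from start to finish. Each reported figure is rounded only once. The derived quantities (ignition loss, the yield, four oxide percentages, glass mass, totals) are rebuilt using the weight values at 1276 g of glass in full float precision, as set out in the problem or answer text.
Per-material ignition loss:
  Magnesium carbonate: 289.2 × 0.5277 = 152.6 g
  Zircon: 300.9 × 0.001000 = 0.3009 g
  Mg3Si4O10(OH)2: 785.8 × 0.05020 = 39.45 g
  Zinc white: 92.87 × 0.002000 = 0.1857 g
Total LOI = 192.5 g
Glass = batch − LOI = 1469 − 192.5 = 1276 g

LOI loss = 192.5 g; glass = 1276 g; yield = 86.89%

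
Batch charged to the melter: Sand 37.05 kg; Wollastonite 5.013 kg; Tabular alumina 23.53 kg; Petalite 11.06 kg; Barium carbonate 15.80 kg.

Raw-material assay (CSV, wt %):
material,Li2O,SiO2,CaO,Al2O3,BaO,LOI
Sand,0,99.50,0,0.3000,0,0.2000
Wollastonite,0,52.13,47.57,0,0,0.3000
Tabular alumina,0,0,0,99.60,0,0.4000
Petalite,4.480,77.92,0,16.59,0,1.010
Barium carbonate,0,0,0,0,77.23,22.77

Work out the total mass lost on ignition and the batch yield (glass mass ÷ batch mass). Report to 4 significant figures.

The intermediate values are displayed rounded off to 4 significant digits across the worked steps — every computation carries full float precision through the solve — each reported number takes a single rounding — all derived quantities are recomputed in full float precision (five oxide percentages, net glass mass, the totals, yield, LOI) starting from the weights per 88.56 kg of glass, as given in question or answer.
Material-by-material LOI:
  Sand: 37.05 × 0.002000 = 0.07410 kg
  Wollastonite: 5.013 × 0.003000 = 0.01504 kg
  Tabular alumina: 23.53 × 0.004000 = 0.09412 kg
  Petalite: 11.06 × 0.01010 = 0.1117 kg
  Barium carbonate: 15.80 × 0.2277 = 3.598 kg
Total LOI = 3.893 kg
Glass = batch − LOI = 92.45 − 3.893 = 88.56 kg

LOI loss = 3.893 kg; glass = 88.56 kg; yield = 95.79%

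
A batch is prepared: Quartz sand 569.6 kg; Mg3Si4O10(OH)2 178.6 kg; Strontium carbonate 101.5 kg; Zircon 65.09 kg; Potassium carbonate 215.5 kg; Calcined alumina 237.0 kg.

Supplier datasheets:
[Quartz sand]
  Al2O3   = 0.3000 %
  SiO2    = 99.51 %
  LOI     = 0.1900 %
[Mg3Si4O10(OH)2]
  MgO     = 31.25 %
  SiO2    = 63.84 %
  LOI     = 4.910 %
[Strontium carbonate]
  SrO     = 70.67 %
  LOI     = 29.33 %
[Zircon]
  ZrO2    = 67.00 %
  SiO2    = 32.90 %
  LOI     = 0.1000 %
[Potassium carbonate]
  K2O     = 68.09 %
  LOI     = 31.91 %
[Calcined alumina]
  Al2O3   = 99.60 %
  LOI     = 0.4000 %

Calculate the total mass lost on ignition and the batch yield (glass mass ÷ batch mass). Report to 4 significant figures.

LOI loss = 109.4 kg; glass = 1258 kg; yield = 92.00%

Mid-chain values appear rounded to 4 significant figures between the steps. Each numeric step maintains exact precision at each step. A single rounding yields every reported value — derived quantities (six oxide percentages, the totals, net glass mass, yield, LOI) are rebuilt starting from the weights at 1258 kg of glass in full precision as written in either problem or answer.
Each material's LOI contribution:
  Quartz sand: 569.6 × 0.001900 = 1.082 kg
  Mg3Si4O10(OH)2: 178.6 × 0.04910 = 8.769 kg
  Strontium carbonate: 101.5 × 0.2933 = 29.77 kg
  Zircon: 65.09 × 0.001000 = 0.06509 kg
  Potassium carbonate: 215.5 × 0.3191 = 68.77 kg
  Calcined alumina: 237.0 × 0.004000 = 0.9480 kg
Total LOI = 109.4 kg
Glass = batch − LOI = 1367 − 109.4 = 1258 kg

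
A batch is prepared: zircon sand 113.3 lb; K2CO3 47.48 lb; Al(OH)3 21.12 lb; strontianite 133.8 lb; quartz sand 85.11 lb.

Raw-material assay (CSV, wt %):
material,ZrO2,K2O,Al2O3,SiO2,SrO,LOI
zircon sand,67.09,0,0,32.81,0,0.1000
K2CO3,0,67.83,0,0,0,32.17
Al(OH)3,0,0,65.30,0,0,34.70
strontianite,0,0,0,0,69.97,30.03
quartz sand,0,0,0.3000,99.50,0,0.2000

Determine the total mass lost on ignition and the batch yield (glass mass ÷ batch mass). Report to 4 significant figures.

The working math holds full precision at all times. Mid-chain values are shown, rounded to 4 significant figures, alongside each step — every reported figure receives exactly one rounding — derived quantities (totals, LOI, the five compositions, glass mass, the yield) are re-derived in exact precision starting from the weights on 337.7 lb of glass, as set out in problem or answer.
LOI of each material in turn:
  zircon sand: 113.3 × 0.001000 = 0.1133 lb
  K2CO3: 47.48 × 0.3217 = 15.27 lb
  Al(OH)3: 21.12 × 0.3470 = 7.329 lb
  strontianite: 133.8 × 0.3003 = 40.18 lb
  quartz sand: 85.11 × 0.002000 = 0.1702 lb
Total LOI = 63.07 lb
Glass = batch − LOI = 400.8 − 63.07 = 337.7 lb

LOI loss = 63.07 lb; glass = 337.7 lb; yield = 84.27%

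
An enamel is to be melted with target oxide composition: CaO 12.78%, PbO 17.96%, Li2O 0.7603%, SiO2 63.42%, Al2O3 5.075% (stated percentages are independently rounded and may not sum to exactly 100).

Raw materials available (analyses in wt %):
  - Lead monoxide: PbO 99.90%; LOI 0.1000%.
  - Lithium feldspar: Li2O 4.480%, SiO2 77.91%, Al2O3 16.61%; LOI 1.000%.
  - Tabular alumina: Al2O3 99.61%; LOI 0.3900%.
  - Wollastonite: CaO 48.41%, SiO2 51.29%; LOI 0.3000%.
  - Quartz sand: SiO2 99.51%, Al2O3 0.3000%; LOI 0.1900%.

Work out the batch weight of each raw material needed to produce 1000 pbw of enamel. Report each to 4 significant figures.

Batch per 1000 pbw enamel:
  Lead monoxide: 179.8 pbw
  Lithium feldspar: 169.7 pbw
  Tabular alumina: 21.54 pbw
  Wollastonite: 264.0 pbw
  Quartz sand: 368.4 pbw
Total batch = 1003 pbw; LOI loss = 3.453 pbw; yield = 99.66%

Each numeric step maintains exact precision at every stage — intermediates appear rounded to four significant figures across the worked steps — each reported value takes a single rounding — derived quantities, including glass mass, the totals, the yield, the five compositions, LOI, are rebuilt from the weighed amounts for 1000 pbw of glass at full float precision, as quoted within the problem or answer text.
The oxide mass targets at 1000 pbw enamel:
  CaO: 12.78% × 1000 = 127.8 pbw
  PbO: 17.96% × 1000 = 179.6 pbw
  Li2O: 0.7603% × 1000 = 7.603 pbw
  SiO2: 63.42% × 1000 = 634.2 pbw
  Al2O3: 5.075% × 1000 = 50.75 pbw
Verifying the oxide balance given the weights on record, per the basis as stated (sum by sum, the targets are met inside rounding margins):
  CaO: 264.0·0.4841 = 127.8 pbw (target 127.8 pbw)
  PbO: 179.8·0.9990 = 179.6 pbw (target 179.6 pbw)
  Li2O: 169.7·0.04480 = 7.603 pbw (target 7.603 pbw)
  SiO2: 169.7·0.7791 + 264.0·0.5129 + 368.4·0.9951 = 634.2 pbw (target 634.2 pbw)
  Al2O3: 169.7·0.1661 + 21.54·0.9961 + 368.4·0.003000 = 50.75 pbw (target 50.75 pbw)
Auditing the glass mass value: total batch − LOI = 1000 pbw (per-oxide target masses sum to 1000 pbw; versus the stated basis of 1000 pbw — gaps are rounding artifacts).
Whole-batch sum: Σ batch = 1003 pbw; LOI loss = Σ batch·LOI = 3.453 pbw; yield = glass ÷ total batch = 99.66%.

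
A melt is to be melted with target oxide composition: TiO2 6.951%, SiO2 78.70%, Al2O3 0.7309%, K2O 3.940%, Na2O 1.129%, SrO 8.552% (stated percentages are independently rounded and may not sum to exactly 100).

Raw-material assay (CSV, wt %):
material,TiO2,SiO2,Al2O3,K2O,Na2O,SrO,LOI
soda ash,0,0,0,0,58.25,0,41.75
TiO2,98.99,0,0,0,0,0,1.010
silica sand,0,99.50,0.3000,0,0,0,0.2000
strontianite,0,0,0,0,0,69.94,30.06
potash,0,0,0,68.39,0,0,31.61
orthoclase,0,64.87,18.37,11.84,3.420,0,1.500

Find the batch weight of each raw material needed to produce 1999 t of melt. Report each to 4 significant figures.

Every computation keeps full float precision all the way through. Mid-chain values are displayed rounded to four significant digits as written; every reported result is rounded exactly once — the derived quantities, including the totals, LOI, glass mass, the six compositions, yield, are re-derived starting from the weights at 1999 t of glass in full precision, exactly as printed in problem or answer.
Target masses of each oxide per 1999 t melt:
  TiO2: 6.951% × 1999 = 139.0 t
  SiO2: 78.70% × 1999 = 1573 t
  Al2O3: 0.7309% × 1999 = 14.61 t
  K2O: 3.940% × 1999 = 78.76 t
  Na2O: 1.129% × 1999 = 22.57 t
  SrO: 8.552% × 1999 = 171.0 t
Checking each oxide sum with the batch weights as given, on the stated basis (delivered sums recover each target modulo rounding of the values):
  TiO2: 140.4·0.9899 = 139.0 t (target 139.0 t)
  SiO2: 1546·0.9950 + 54.29·0.6487 = 1573 t (target 1573 t)
  Al2O3: 1546·0.003000 + 54.29·0.1837 = 14.61 t (target 14.61 t)
  K2O: 105.8·0.6839 + 54.29·0.1184 = 78.78 t (target 78.76 t)
  Na2O: 35.56·0.5825 + 54.29·0.03420 = 22.57 t (target 22.57 t)
  SrO: 244.4·0.6994 = 170.9 t (target 171.0 t)
The glass-mass cross-check: total batch − LOI = 1999 t (oxide target masses add up to 1999 t; versus the stated basis of 1999 t — gaps are rounding artifacts).
Summing the batch: Σ batch = 2126 t; LOI removed, Σ of batch·LOI: 127.1 t; as yield: glass ÷ batch → 94.02%.

Batch per 1999 t melt:
  soda ash: 35.56 t
  TiO2: 140.4 t
  silica sand: 1546 t
  strontianite: 244.4 t
  potash: 105.8 t
  orthoclase: 54.29 t
Total batch = 2126 t; LOI loss = 127.1 t; yield = 94.02%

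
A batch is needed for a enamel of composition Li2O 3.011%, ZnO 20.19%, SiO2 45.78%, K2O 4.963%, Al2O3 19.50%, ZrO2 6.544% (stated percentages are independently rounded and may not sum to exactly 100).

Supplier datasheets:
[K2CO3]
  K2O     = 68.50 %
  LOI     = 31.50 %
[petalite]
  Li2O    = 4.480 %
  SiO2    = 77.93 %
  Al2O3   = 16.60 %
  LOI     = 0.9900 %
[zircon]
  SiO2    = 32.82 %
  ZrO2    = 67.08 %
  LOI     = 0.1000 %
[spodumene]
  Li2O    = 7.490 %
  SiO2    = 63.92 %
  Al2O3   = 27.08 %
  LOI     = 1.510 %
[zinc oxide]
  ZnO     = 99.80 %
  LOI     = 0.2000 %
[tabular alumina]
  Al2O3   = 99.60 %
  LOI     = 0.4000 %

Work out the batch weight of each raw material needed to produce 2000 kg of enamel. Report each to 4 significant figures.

Batch per 2000 kg enamel:
  K2CO3: 144.9 kg
  petalite: 850.5 kg
  zircon: 195.1 kg
  spodumene: 295.3 kg
  zinc oxide: 404.6 kg
  tabular alumina: 169.5 kg
Total batch = 2060 kg; LOI loss = 60.20 kg; yield = 97.08%

Mid-chain values are displayed rounded to four significant figures across the worked steps. Each numeric step maintains exact precision in every operation; a single rounding completes every reported number; derived quantities are re-derived from the weighed amounts for 2000 kg of glass at exact precision (six oxide percentages, the totals, the yield, net glass mass, LOI), precisely as stated by either problem or answer.
Per-oxide target masses for 2000 kg enamel:
  Li2O: 3.011% × 2000 = 60.22 kg
  ZnO: 20.19% × 2000 = 403.8 kg
  SiO2: 45.78% × 2000 = 915.6 kg
  K2O: 4.963% × 2000 = 99.26 kg
  Al2O3: 19.50% × 2000 = 390.0 kg
  ZrO2: 6.544% × 2000 = 130.9 kg
Per-oxide balance check using the reported weights, relative to the basis at hand (summed amounts equal target values up to rounding of the answer):
  Li2O: 850.5·0.04480 + 295.3·0.07490 = 60.22 kg (target 60.22 kg)
  ZnO: 404.6·0.9980 = 403.8 kg (target 403.8 kg)
  SiO2: 850.5·0.7793 + 195.1·0.3282 + 295.3·0.6392 = 915.6 kg (target 915.6 kg)
  K2O: 144.9·0.6850 = 99.26 kg (target 99.26 kg)
  Al2O3: 850.5·0.1660 + 295.3·0.2708 + 169.5·0.9960 = 390.0 kg (target 390.0 kg)
  ZrO2: 195.1·0.6708 = 130.9 kg (target 130.9 kg)
Auditing the glass mass value: whole batch net of LOI = 2000 kg (the Σ of target masses is 2000 kg; with the basis standing at 2000 kg — a pure rounding effect).
Summing the batch: Σ batch = 2060 kg; LOI removed, Σ of batch·LOI: 60.20 kg; as yield: glass ÷ batch → 97.08%.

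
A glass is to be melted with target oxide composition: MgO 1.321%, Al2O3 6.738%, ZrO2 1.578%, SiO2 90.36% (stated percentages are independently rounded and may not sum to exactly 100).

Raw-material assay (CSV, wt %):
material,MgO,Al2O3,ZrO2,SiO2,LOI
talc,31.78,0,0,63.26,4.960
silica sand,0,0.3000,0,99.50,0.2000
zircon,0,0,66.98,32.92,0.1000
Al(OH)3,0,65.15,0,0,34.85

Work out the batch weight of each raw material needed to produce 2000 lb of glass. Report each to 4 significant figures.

The whole derivation runs at full precision end to end. In-progress results are displayed rounded to 4 significant digits in the working. Exactly one rounding lands on every reported result; derived quantities are carried starting from the weights at 2000 lb of glass in exact precision (yield, the totals, glass mass, LOI, four oxide percentages) precisely as stated by question or answer.
Per-oxide target masses for 2000 lb glass:
  MgO: 1.321% × 2000 = 26.42 lb
  Al2O3: 6.738% × 2000 = 134.8 lb
  ZrO2: 1.578% × 2000 = 31.56 lb
  SiO2: 90.36% × 2000 = 1807 lb
Verifying the oxide balance using the reported weights, relative to the basis at hand (oxide sums agree with the targets within answer rounding):
  MgO: 83.13·0.3178 = 26.42 lb (target 26.42 lb)
  Al2O3: 1748·0.003000 + 198.8·0.6515 = 134.8 lb (target 134.8 lb)
  ZrO2: 47.12·0.6698 = 31.56 lb (target 31.56 lb)
  SiO2: 83.13·0.6326 + 1748·0.9950 + 47.12·0.3292 = 1807 lb (target 1807 lb)
Glass-mass closure: batch total minus LOI = 2000 lb (targets for the oxides total 2000 lb; basis as stated: 2000 lb — differing by rounding only).
Batch total: Σ batch = 2077 lb; ignition loss, Σ(batch × LOI) = 76.95 lb; yield, glass over the total, = 96.30%.

Batch per 2000 lb glass:
  talc: 83.13 lb
  silica sand: 1748 lb
  zircon: 47.12 lb
  Al(OH)3: 198.8 lb
Total batch = 2077 lb; LOI loss = 76.95 lb; yield = 96.30%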